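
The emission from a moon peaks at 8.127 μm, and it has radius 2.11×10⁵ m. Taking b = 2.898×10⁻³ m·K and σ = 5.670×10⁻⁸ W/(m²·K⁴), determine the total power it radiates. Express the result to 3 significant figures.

Wien's law: T = b/λ_max = 2.898×10⁻³/8.127×10⁻⁶ = 356.589 K.
Surface area A = 4πR² = 4π(2.11×10⁵ m)² = 5.59467×10¹¹ m².
Then P = σAT⁴ = 5.670×10⁻⁸×5.59467×10¹¹×(356.589)⁴ = 5.13×10¹⁴ W.

P ≈ 5.13×10¹⁴ W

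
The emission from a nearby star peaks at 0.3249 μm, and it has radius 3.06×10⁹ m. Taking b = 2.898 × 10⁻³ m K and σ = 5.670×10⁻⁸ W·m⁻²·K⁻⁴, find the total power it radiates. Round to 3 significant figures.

Wien's law: T = b/λ_max = 2.898×10⁻³/3.249×10⁻⁷ = 8919.67 K.
Surface area A = 4πR² = 4π(3.06×10⁹ m)² = 1.17666×10²⁰ m².
Then P = σAT⁴ = 5.670×10⁻⁸×1.17666×10²⁰×(8919.67)⁴ = 4.22×10²⁸ W.

P ≈ 4.22×10²⁸ W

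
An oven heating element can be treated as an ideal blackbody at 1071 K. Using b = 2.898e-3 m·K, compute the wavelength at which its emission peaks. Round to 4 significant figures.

λ_max ≈ 2.706 μm

Wien's displacement law: λ_max = b/T = (2.898×10⁻³ m·K)/(1071 K) = 2.7059×10⁻⁶ m.
That is 2.706 μm, in the infrared range.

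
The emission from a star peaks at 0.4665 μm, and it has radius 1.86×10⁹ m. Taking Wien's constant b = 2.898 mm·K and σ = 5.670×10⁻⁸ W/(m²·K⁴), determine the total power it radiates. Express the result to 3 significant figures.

P ≈ 3.67×10²⁷ W

Wien's law: T = b/λ_max = 2.898×10⁻³/4.665×10⁻⁷ = 6212.22 K.
Surface area A = 4πR² = 4π(1.86×10⁹ m)² = 4.34746×10¹⁹ m².
Then P = σAT⁴ = 5.670×10⁻⁸×4.34746×10¹⁹×(6212.22)⁴ = 3.67×10²⁷ W.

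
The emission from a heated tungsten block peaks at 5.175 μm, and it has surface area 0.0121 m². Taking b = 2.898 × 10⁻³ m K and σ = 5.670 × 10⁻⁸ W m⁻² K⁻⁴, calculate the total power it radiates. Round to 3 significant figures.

Wien's law: T = b/λ_max = 2.898×10⁻³/5.175×10⁻⁶ = 560.000 K.
Area A = 0.0121 m².
Then P = σAT⁴ = 5.670×10⁻⁸×0.0121×(560.000)⁴ = 67.5 W.

P ≈ 67.5 W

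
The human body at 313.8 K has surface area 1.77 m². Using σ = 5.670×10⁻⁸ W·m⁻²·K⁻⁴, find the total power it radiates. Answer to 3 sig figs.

Area A = 1.77 m².
P = σAT⁴ = 5.670×10⁻⁸ × 1.77 × (313.8)⁴ = 973 W.

P ≈ 973 W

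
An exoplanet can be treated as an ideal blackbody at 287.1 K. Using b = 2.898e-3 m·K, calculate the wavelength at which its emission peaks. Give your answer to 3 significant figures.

Wien's displacement law: λ_max = b/T = (2.898×10⁻³ m·K)/(287.1 K) = 1.009×10⁻⁵ m.
That is 10.1 μm, in the infrared range.

λ_max ≈ 10.1 μm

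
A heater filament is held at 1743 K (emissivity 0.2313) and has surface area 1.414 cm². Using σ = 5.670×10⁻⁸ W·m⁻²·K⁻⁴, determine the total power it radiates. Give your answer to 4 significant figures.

Area A = 1.414 cm² = 1.414×10⁻⁴ m².
P = εσAT⁴ = 0.2313 × 5.670×10⁻⁸ × 1.414×10⁻⁴ × (1743)⁴ = 17.12 W.

P ≈ 17.12 W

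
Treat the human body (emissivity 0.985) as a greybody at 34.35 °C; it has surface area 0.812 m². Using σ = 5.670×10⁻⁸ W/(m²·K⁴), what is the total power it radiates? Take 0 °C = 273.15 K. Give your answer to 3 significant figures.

T = 34.35 °C + 273.15 = 307.50 K.
Area A = 0.812 m².
P = εσAT⁴ = 0.985 × 5.670×10⁻⁸ × 0.812 × (307.50)⁴ = 405 W.

P ≈ 405 W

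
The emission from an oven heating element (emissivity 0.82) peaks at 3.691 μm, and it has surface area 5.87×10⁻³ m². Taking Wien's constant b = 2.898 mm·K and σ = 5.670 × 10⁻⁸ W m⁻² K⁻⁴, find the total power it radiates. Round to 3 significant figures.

P ≈ 104 W

Wien's law: T = b/λ_max = 2.898×10⁻³/3.691×10⁻⁶ = 785.153 K.
Area A = 5.87×10⁻³ m².
Then P = εσAT⁴ = 0.82×5.670×10⁻⁸×5.87×10⁻³×(785.153)⁴ = 104 W.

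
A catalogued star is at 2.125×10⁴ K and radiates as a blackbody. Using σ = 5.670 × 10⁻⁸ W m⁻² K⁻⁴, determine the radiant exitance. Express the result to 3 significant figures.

Stefan–Boltzmann: I = σT⁴ = 5.670×10⁻⁸ × (2.125×10⁴)⁴ = 1.16×10¹⁰ W/m².

I ≈ 1.16×10¹⁰ W/m²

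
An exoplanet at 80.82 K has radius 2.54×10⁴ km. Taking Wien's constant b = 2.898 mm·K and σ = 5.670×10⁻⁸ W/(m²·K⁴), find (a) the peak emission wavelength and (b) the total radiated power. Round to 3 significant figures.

(a) λ_max = b/T = 2.898×10⁻³/80.82 = 3.586×10⁻⁵ m = 35.9 μm.
Surface area A = 4πR² = 4π(2.54×10⁷ m)² = 8.10732×10¹⁵ m².
(b) P = σAT⁴ = 5.670×10⁻⁸×8.10732×10¹⁵×(80.82)⁴ = 1.96×10¹⁶ W.

λ_max ≈ 35.9 μm; P ≈ 1.96×10¹⁶ W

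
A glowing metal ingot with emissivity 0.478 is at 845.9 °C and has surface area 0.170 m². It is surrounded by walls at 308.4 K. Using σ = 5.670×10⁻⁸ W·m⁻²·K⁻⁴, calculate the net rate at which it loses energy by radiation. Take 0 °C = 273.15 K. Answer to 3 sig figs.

T = 845.9 °C + 273.15 = 1119.05 K.
Area A = 0.170 m².
Net radiated power P_net = εσA(T⁴ − T₀⁴) = 0.478×5.670×10⁻⁸×0.170×(1119.05⁴ − 308.4⁴).
T⁴ − T₀⁴ = 1.56819×10¹² − 9.04602×10⁹ = 1.55914×10¹² K⁴, so P_net = 7.18×10³ W.

Net loss ≈ 7.18×10³ W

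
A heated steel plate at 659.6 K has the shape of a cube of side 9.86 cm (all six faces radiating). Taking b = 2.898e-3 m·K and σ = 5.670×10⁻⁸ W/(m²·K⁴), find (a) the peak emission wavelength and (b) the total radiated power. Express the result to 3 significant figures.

λ_max ≈ 4.39 μm; P ≈ 626 W

(a) λ_max = b/T = 2.898×10⁻³/659.6 = 4.394×10⁻⁶ m = 4.39 μm.
Area A = 6s² = 6×(0.0986 m)² = 0.0583318 m².
(b) P = σAT⁴ = 5.670×10⁻⁸×0.0583318×(659.6)⁴ = 626 W.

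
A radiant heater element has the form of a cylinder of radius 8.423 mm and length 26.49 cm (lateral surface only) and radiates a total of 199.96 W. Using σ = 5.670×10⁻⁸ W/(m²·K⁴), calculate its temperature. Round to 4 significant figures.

Lateral area A = 2πrL = 2π×8.423×10⁻³×0.2649 = 0.0140194 m².
P = σAT⁴ ⇒ T = (P/(σA))^(1/4) = (199.96/(5.670×10⁻⁸×0.0140194))^(1/4) = 708.2 K.

T ≈ 708.2 K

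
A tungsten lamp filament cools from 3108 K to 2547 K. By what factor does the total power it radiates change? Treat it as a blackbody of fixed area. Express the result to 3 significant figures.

P ∝ T⁴, so P₂/P₁ = (T₂/T₁)⁴ = (2547/3108)⁴ = (0.819498)⁴ = 0.451.

P₂/P₁ ≈ 0.451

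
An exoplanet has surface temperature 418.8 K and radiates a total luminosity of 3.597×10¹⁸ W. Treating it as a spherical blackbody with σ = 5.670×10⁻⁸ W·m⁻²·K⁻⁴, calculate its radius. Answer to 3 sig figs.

L = 4πR²σT⁴ ⇒ R = √(L/(4πσT⁴)).
σT⁴ = 1744.25 W/m², so R = √(3.597×10¹⁸/(4π×1744.25)) = 1.28×10⁷ m.

R ≈ 1.28×10⁷ m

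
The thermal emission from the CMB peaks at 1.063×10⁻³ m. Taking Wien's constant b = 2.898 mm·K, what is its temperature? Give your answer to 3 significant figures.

T ≈ 2.73 K

Wien's law gives T = b/λ_max = (2.898×10⁻³ m·K)/(1.063×10⁻³ m) = 2.73 K.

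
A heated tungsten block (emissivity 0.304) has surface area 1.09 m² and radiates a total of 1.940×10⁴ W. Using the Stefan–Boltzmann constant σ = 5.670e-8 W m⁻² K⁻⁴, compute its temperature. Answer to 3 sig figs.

T ≈ 1.01×10³ K

Area A = 1.09 m².
P = εσAT⁴ ⇒ T = (P/(εσA))^(1/4) = (1.940×10⁴/(0.304×5.670×10⁻⁸×1.09))^(1/4) = 1.01×10³ K.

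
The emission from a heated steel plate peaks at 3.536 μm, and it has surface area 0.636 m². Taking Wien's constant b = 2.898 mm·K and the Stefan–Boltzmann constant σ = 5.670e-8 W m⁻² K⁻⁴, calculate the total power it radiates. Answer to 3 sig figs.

Wien's law: T = b/λ_max = 2.898×10⁻³/3.536×10⁻⁶ = 819.570 K.
Area A = 0.636 m².
Then P = σAT⁴ = 5.670×10⁻⁸×0.636×(819.570)⁴ = 1.63×10⁴ W.

P ≈ 1.63×10⁴ W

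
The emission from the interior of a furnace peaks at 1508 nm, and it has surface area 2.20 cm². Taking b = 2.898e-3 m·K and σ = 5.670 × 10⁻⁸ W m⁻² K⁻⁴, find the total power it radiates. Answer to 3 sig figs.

P ≈ 170 W

Wien's law: T = b/λ_max = 2.898×10⁻³/1.508×10⁻⁶ = 1921.75 K.
Area A = 2.20 cm² = 2.20×10⁻⁴ m².
Then P = σAT⁴ = 5.670×10⁻⁸×2.20×10⁻⁴×(1921.75)⁴ = 170 W.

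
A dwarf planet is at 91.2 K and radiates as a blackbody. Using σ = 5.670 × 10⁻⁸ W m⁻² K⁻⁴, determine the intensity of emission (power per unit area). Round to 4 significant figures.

Stefan–Boltzmann: I = σT⁴ = 5.670×10⁻⁸ × (91.2)⁴ = 3.922 W/m².

I ≈ 3.922 W/m²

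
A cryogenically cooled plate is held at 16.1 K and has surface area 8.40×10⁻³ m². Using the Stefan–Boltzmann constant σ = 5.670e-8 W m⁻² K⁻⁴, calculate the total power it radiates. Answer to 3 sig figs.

Area A = 8.40×10⁻³ m².
P = σAT⁴ = 5.670×10⁻⁸ × 8.40×10⁻³ × (16.1)⁴ = 3.20×10⁻⁵ W.

P ≈ 3.20×10⁻⁵ W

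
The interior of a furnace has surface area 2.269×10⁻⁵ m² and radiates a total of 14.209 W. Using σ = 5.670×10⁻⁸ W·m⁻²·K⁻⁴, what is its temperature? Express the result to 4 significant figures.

T ≈ 1823 K

Area A = 2.269×10⁻⁵ m².
P = σAT⁴ ⇒ T = (P/(σA))^(1/4) = (14.209/(5.670×10⁻⁸×2.269×10⁻⁵))^(1/4) = 1823 K.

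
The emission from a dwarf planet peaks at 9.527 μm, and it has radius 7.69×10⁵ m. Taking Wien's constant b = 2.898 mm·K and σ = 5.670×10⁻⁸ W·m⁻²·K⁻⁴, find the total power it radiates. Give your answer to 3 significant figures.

P ≈ 3.61×10¹⁵ W

Wien's law: T = b/λ_max = 2.898×10⁻³/9.527×10⁻⁶ = 304.188 K.
Surface area A = 4πR² = 4π(7.69×10⁵ m)² = 7.43126×10¹² m².
Then P = σAT⁴ = 5.670×10⁻⁸×7.43126×10¹²×(304.188)⁴ = 3.61×10¹⁵ W.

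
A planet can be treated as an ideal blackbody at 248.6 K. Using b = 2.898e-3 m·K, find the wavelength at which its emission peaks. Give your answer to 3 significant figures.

Wien's displacement law: λ_max = b/T = (2.898×10⁻³ m·K)/(248.6 K) = 1.166×10⁻⁵ m.
That is 11.7 μm, in the infrared range.

λ_max ≈ 11.7 μm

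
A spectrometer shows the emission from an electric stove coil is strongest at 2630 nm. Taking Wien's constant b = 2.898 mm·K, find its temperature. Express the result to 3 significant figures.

T ≈ 1.10×10³ K

Wien's law gives T = b/λ_max = (2.898×10⁻³ m·K)/(2.630×10⁻⁶ m) = 1.10×10³ K.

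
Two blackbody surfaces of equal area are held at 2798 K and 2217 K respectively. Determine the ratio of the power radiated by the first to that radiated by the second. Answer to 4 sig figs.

P₁/P₂ ≈ 2.537

With equal areas, P₁/P₂ = (T₁/T₂)⁴ = (2798/2217)⁴ = 2.537.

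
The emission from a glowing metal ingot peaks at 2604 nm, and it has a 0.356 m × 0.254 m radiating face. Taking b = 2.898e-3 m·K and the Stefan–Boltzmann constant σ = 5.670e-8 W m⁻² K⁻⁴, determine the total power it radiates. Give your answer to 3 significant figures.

P ≈ 7.86×10³ W

Wien's law: T = b/λ_max = 2.898×10⁻³/2.604×10⁻⁶ = 1112.90 K.
Area A = 0.356 × 0.254 = 0.090424 m².
Then P = σAT⁴ = 5.670×10⁻⁸×0.090424×(1112.90)⁴ = 7.86×10³ W.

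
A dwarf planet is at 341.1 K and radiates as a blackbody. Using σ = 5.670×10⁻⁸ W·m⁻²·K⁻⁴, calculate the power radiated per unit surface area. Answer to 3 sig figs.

Stefan–Boltzmann: I = σT⁴ = 5.670×10⁻⁸ × (341.1)⁴ = 768 W/m².

I ≈ 768 W/m²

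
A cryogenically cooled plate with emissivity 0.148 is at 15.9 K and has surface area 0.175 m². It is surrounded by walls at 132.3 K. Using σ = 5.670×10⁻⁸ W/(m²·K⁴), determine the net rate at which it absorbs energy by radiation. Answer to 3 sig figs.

Net gain ≈ 0.450 W

Area A = 0.175 m².
Net radiated power P_net = εσA(T⁴ − T₀⁴) = 0.148×5.670×10⁻⁸×0.175×(15.9⁴ − 132.3⁴).
T⁴ − T₀⁴ = 63912.9 − 3.06365×10⁸ = -3.06301×10⁸ K⁴, so P_net = -0.450 W — negative, meaning a net gain of 0.450 W.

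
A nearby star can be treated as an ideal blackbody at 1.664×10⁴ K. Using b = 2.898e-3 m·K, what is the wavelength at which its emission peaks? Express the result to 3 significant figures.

Wien's displacement law: λ_max = b/T = (2.898×10⁻³ m·K)/(1.664×10⁴ K) = 1.742×10⁻⁷ m.
That is 174 nm, in the ultraviolet range.

λ_max ≈ 174 nm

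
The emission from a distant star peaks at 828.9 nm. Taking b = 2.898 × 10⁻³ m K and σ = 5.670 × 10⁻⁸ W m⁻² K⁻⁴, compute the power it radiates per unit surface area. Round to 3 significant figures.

Wien's law: T = b/λ_max = 2.898×10⁻³/8.289×10⁻⁷ = 3496.20 K.
Then I = σT⁴ = 5.670×10⁻⁸×(3496.20)⁴ = 8.47×10⁶ W/m².

I ≈ 8.47×10⁶ W/m²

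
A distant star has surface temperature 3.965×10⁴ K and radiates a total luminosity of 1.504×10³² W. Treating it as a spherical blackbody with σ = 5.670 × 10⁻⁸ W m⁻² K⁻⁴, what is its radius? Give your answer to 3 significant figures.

R ≈ 9.24×10⁹ m

L = 4πR²σT⁴ ⇒ R = √(L/(4πσT⁴)).
σT⁴ = 1.40138×10¹¹ W/m², so R = √(1.504×10³²/(4π×1.40138×10¹¹)) = 9.24×10⁹ m.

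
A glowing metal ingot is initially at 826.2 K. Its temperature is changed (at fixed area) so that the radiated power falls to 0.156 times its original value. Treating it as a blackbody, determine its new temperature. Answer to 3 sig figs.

P ∝ T⁴, so T₂/T₁ = (P₂/P₁)^(1/4) = (0.156)^(1/4) = 0.628465.
T₂ = 826.2 × 0.628465 = 519 K.

T₂ ≈ 519 K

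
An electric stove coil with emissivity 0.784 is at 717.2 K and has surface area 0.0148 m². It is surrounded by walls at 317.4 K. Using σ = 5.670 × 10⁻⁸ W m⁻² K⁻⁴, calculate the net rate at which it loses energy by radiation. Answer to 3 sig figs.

Area A = 0.0148 m².
Net radiated power P_net = εσA(T⁴ − T₀⁴) = 0.784×5.670×10⁻⁸×0.0148×(717.2⁴ − 317.4⁴).
T⁴ − T₀⁴ = 2.64583×10¹¹ − 1.01491×10¹⁰ = 2.54434×10¹¹ K⁴, so P_net = 167 W.

Net loss ≈ 167 W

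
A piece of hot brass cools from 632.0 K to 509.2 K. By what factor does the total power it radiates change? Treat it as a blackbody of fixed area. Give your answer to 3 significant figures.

P₂/P₁ ≈ 0.421

P ∝ T⁴, so P₂/P₁ = (T₂/T₁)⁴ = (509.2/632.0)⁴ = (0.805696)⁴ = 0.421.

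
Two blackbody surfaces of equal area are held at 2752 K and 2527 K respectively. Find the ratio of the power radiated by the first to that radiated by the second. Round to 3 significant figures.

With equal areas, P₁/P₂ = (T₁/T₂)⁴ = (2752/2527)⁴ = 1.41.

P₁/P₂ ≈ 1.41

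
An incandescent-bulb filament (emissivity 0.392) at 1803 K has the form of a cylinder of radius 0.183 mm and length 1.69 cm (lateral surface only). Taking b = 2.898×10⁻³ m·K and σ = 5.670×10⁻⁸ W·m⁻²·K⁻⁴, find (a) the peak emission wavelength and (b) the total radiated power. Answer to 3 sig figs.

(a) λ_max = b/T = 2.898×10⁻³/1803 = 1.607×10⁻⁶ m = 1.61×10³ nm.
Lateral area A = 2πrL = 2π×1.83×10⁻⁴×0.0169 = 1.94320×10⁻⁵ m².
(b) P = εσAT⁴ = 0.392×5.670×10⁻⁸×1.94320×10⁻⁵×(1803)⁴ = 4.56 W.

λ_max ≈ 1.61×10³ nm; P ≈ 4.56 W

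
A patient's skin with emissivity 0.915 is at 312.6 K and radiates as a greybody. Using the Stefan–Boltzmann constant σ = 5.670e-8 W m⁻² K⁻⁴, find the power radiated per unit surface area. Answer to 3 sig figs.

Stefan–Boltzmann: I = εσT⁴ = 0.915 × 5.670×10⁻⁸ × (312.6)⁴ = 495 W/m².

I ≈ 495 W/m²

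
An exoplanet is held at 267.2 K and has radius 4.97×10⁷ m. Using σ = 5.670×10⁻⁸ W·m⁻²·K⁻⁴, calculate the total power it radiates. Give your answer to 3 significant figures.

P ≈ 8.97×10¹⁸ W

Surface area A = 4πR² = 4π(4.97×10⁷ m)² = 3.10401×10¹⁶ m².
P = σAT⁴ = 5.670×10⁻⁸ × 3.10401×10¹⁶ × (267.2)⁴ = 8.97×10¹⁸ W.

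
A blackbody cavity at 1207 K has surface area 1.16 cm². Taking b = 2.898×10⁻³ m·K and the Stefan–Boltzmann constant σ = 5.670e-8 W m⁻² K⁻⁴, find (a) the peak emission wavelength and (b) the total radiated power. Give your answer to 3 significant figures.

λ_max ≈ 2.40 μm; P ≈ 14.0 W

(a) λ_max = b/T = 2.898×10⁻³/1207 = 2.401×10⁻⁶ m = 2.40 μm.
Area A = 1.16 cm² = 1.16×10⁻⁴ m².
(b) P = σAT⁴ = 5.670×10⁻⁸×1.16×10⁻⁴×(1207)⁴ = 14.0 W.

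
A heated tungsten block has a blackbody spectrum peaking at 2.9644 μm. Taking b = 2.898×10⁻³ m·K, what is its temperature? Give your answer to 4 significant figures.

Wien's law gives T = b/λ_max = (2.898×10⁻³ m·K)/(2.9644×10⁻⁶ m) = 977.6 K.

T ≈ 977.6 K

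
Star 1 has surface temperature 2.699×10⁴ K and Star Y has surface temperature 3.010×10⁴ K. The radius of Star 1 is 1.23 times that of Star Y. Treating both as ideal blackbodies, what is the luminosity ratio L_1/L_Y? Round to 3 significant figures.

L ∝ R²T⁴, so L_1/L_Y = (R_1/R_Y)²(T_1/T_Y)⁴ = (1.23)² × (2.699×10⁴/3.010×10⁴)⁴ = 1.5129 × 0.646466 = 0.978.

L_1/L_Y ≈ 0.978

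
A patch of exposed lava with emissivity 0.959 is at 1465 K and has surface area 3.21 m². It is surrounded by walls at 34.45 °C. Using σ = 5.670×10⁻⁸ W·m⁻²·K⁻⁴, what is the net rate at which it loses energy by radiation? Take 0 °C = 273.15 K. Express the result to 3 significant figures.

Net loss ≈ 8.02×10⁵ W

Surroundings: T = 34.45 °C + 273.15 = 307.60 K.
Area A = 3.21 m².
Net radiated power P_net = εσA(T⁴ − T₀⁴) = 0.959×5.670×10⁻⁸×3.21×(1465⁴ − 307.60⁴).
T⁴ − T₀⁴ = 4.60628×10¹² − 8.95252×10⁹ = 4.59733×10¹² K⁴, so P_net = 8.02×10⁵ W.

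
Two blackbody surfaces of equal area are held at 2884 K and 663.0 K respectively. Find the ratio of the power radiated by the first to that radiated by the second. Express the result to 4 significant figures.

P₁/P₂ ≈ 358.0

With equal areas, P₁/P₂ = (T₁/T₂)⁴ = (2884/663.0)⁴ = 358.0.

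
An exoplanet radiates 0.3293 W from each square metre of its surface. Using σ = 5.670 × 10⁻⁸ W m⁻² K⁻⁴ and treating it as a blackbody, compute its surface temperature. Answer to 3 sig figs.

I = σT⁴, so T = (I/σ)^(1/4) = (0.3293/(5.670×10⁻⁸))^(1/4) = 49.1 K.

T ≈ 49.1 K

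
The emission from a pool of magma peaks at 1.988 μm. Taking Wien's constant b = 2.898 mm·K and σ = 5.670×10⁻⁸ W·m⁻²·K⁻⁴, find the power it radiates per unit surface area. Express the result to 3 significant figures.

I ≈ 2.56×10⁵ W/m²

Wien's law: T = b/λ_max = 2.898×10⁻³/1.988×10⁻⁶ = 1457.75 K.
Then I = σT⁴ = 5.670×10⁻⁸×(1457.75)⁴ = 2.56×10⁵ W/m².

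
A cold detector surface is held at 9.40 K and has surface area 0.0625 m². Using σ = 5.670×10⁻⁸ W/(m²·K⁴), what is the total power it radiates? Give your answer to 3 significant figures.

Area A = 0.0625 m².
P = σAT⁴ = 5.670×10⁻⁸ × 0.0625 × (9.40)⁴ = 2.77×10⁻⁵ W.

P ≈ 2.77×10⁻⁵ W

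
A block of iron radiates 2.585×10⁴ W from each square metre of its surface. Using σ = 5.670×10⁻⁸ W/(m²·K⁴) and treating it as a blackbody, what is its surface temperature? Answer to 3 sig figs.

I = σT⁴, so T = (I/σ)^(1/4) = (2.585×10⁴/(5.670×10⁻⁸))^(1/4) = 822 K.

T ≈ 822 K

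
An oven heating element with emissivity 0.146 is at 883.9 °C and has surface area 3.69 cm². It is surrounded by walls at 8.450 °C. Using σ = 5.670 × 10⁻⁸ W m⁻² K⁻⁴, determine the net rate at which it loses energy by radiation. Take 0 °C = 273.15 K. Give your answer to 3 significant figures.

T = 883.9 °C + 273.15 = 1157.05 K.
Surroundings: T = 8.450 °C + 273.15 = 281.600 K.
Area A = 3.69 cm² = 3.69×10⁻⁴ m².
Net radiated power P_net = εσA(T⁴ − T₀⁴) = 0.146×5.670×10⁻⁸×3.69×10⁻⁴×(1157.05⁴ − 281.600⁴).
T⁴ − T₀⁴ = 1.79229×10¹² − 6.28826×10⁹ = 1.78600×10¹² K⁴, so P_net = 5.46 W.

Net loss ≈ 5.46 W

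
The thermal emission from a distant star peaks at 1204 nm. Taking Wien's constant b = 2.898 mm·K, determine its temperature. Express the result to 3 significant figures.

Wien's law gives T = b/λ_max = (2.898×10⁻³ m·K)/(1.204×10⁻⁶ m) = 2.41×10³ K.

T ≈ 2.41×10³ K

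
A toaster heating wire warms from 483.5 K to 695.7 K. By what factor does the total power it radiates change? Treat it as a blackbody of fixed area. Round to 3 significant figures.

P ∝ T⁴, so P₂/P₁ = (T₂/T₁)⁴ = (695.7/483.5)⁴ = (1.43888)⁴ = 4.29.

P₂/P₁ ≈ 4.29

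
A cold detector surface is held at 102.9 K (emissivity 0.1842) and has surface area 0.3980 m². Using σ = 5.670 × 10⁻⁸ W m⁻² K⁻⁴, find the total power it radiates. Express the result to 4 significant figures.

Area A = 0.3980 m².
P = εσAT⁴ = 0.1842 × 5.670×10⁻⁸ × 0.3980 × (102.9)⁴ = 0.4660 W.

P ≈ 0.4660 W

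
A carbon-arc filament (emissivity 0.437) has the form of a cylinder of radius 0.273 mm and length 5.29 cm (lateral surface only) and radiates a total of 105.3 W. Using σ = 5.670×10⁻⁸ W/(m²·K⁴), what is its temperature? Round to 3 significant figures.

Lateral area A = 2πrL = 2π×2.73×10⁻⁴×0.0529 = 9.07399×10⁻⁵ m².
P = εσAT⁴ ⇒ T = (P/(εσA))^(1/4) = (105.3/(0.437×5.670×10⁻⁸×9.07399×10⁻⁵))^(1/4) = 2.62×10³ K.

T ≈ 2.62×10³ K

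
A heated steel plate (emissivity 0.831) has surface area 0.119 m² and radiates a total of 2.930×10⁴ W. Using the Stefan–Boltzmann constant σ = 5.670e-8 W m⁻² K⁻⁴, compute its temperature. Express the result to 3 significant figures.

Area A = 0.119 m².
P = εσAT⁴ ⇒ T = (P/(εσA))^(1/4) = (2.930×10⁴/(0.831×5.670×10⁻⁸×0.119))^(1/4) = 1.51×10³ K.

T ≈ 1.51×10³ K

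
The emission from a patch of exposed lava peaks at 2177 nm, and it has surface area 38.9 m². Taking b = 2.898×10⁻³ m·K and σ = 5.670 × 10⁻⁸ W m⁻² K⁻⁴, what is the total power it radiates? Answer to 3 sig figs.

Wien's law: T = b/λ_max = 2.898×10⁻³/2.177×10⁻⁶ = 1331.19 K.
Area A = 38.9 m².
Then P = σAT⁴ = 5.670×10⁻⁸×38.9×(1331.19)⁴ = 6.93×10⁶ W.

P ≈ 6.93×10⁶ W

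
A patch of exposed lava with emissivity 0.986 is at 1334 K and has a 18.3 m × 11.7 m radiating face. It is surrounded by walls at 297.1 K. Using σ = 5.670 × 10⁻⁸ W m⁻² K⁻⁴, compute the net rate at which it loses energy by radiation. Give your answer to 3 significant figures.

Net loss ≈ 3.78×10⁷ W

Area A = 18.3 × 11.7 = 214.11 m².
Net radiated power P_net = εσA(T⁴ − T₀⁴) = 0.986×5.670×10⁻⁸×214.11×(1334⁴ − 297.1⁴).
T⁴ − T₀⁴ = 3.16682×10¹² − 7.79131×10⁹ = 3.15903×10¹² K⁴, so P_net = 3.78×10⁷ W.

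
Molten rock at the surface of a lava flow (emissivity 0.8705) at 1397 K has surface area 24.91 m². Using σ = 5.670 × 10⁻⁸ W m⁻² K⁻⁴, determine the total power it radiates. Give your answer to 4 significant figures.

Area A = 24.91 m².
P = εσAT⁴ = 0.8705 × 5.670×10⁻⁸ × 24.91 × (1397)⁴ = 4.683×10⁶ W.

P ≈ 4.683×10⁶ W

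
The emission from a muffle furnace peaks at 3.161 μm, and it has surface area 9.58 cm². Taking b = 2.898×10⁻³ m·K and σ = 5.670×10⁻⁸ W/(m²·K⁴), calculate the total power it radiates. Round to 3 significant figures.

P ≈ 38.4 W

Wien's law: T = b/λ_max = 2.898×10⁻³/3.161×10⁻⁶ = 916.798 K.
Area A = 9.58 cm² = 9.58×10⁻⁴ m².
Then P = σAT⁴ = 5.670×10⁻⁸×9.58×10⁻⁴×(916.798)⁴ = 38.4 W.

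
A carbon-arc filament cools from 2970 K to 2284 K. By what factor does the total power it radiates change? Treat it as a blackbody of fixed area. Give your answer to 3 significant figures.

P ∝ T⁴, so P₂/P₁ = (T₂/T₁)⁴ = (2284/2970)⁴ = (0.769024)⁴ = 0.350.

P₂/P₁ ≈ 0.350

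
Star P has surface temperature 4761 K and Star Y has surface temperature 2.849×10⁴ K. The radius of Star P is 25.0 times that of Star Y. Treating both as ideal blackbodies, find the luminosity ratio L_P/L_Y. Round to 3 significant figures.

L ∝ R²T⁴, so L_P/L_Y = (R_P/R_Y)²(T_P/T_Y)⁴ = (25.0)² × (4761/2.849×10⁴)⁴ = 625 × 7.79871×10⁻⁴ = 0.487.

L_P/L_Y ≈ 0.487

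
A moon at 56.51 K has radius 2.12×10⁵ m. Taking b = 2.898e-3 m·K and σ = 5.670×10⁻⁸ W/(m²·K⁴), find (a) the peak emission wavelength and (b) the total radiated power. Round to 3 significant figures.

(a) λ_max = b/T = 2.898×10⁻³/56.51 = 5.128×10⁻⁵ m = 51.3 μm.
Surface area A = 4πR² = 4π(2.12×10⁵ m)² = 5.64783×10¹¹ m².
(b) P = σAT⁴ = 5.670×10⁻⁸×5.64783×10¹¹×(56.51)⁴ = 3.27×10¹¹ W.

λ_max ≈ 51.3 μm; P ≈ 3.27×10¹¹ W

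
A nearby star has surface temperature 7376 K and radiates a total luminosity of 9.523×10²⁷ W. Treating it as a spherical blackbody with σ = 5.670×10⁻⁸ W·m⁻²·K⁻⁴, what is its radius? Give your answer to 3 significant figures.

R ≈ 2.12×10⁹ m

L = 4πR²σT⁴ ⇒ R = √(L/(4πσT⁴)).
σT⁴ = 1.67829×10⁸ W/m², so R = √(9.523×10²⁷/(4π×1.67829×10⁸)) = 2.12×10⁹ m.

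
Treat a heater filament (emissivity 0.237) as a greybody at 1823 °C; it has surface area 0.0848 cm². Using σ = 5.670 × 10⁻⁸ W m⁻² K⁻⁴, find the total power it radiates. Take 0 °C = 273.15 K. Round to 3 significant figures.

T = 1823 °C + 273.15 = 2096.15 K.
Area A = 0.0848 cm² = 8.48×10⁻⁶ m².
P = εσAT⁴ = 0.237 × 5.670×10⁻⁸ × 8.48×10⁻⁶ × (2096.15)⁴ = 2.20 W.

P ≈ 2.20 W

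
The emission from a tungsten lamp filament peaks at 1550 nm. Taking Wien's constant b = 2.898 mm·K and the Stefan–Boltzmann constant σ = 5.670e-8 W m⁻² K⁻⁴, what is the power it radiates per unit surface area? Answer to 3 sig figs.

Wien's law: T = b/λ_max = 2.898×10⁻³/1.550×10⁻⁶ = 1869.68 K.
Then I = σT⁴ = 5.670×10⁻⁸×(1869.68)⁴ = 6.93×10⁵ W/m².

I ≈ 6.93×10⁵ W/m²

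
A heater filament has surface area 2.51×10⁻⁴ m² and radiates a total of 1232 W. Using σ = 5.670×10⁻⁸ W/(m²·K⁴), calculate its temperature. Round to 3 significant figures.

T ≈ 3.05×10³ K

Area A = 2.51×10⁻⁴ m².
P = σAT⁴ ⇒ T = (P/(σA))^(1/4) = (1232/(5.670×10⁻⁸×2.51×10⁻⁴))^(1/4) = 3.05×10³ K.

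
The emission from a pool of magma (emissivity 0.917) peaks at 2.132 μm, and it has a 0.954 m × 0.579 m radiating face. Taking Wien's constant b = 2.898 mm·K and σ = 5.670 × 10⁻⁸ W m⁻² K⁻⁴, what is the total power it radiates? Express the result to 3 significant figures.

Wien's law: T = b/λ_max = 2.898×10⁻³/2.132×10⁻⁶ = 1359.29 K.
Area A = 0.954 × 0.579 = 0.552366 m².
Then P = εσAT⁴ = 0.917×5.670×10⁻⁸×0.552366×(1359.29)⁴ = 9.80×10⁴ W.

P ≈ 9.80×10⁴ W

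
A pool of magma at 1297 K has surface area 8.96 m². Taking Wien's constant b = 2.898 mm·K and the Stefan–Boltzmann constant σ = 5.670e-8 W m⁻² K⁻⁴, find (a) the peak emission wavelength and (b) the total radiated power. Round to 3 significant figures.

(a) λ_max = b/T = 2.898×10⁻³/1297 = 2.234×10⁻⁶ m = 2.23×10³ nm.
Area A = 8.96 m².
(b) P = σAT⁴ = 5.670×10⁻⁸×8.96×(1297)⁴ = 1.44×10⁶ W.

λ_max ≈ 2.23×10³ nm; P ≈ 1.44×10⁶ W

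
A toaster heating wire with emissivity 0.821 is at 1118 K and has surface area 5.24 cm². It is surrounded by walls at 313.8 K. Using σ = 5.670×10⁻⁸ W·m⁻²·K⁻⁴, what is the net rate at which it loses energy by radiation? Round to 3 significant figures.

Area A = 5.24 cm² = 5.24×10⁻⁴ m².
Net radiated power P_net = εσA(T⁴ − T₀⁴) = 0.821×5.670×10⁻⁸×5.24×10⁻⁴×(1118⁴ − 313.8⁴).
T⁴ − T₀⁴ = 1.56231×10¹² − 9.69643×10⁹ = 1.55261×10¹² K⁴, so P_net = 37.9 W.

Net loss ≈ 37.9 W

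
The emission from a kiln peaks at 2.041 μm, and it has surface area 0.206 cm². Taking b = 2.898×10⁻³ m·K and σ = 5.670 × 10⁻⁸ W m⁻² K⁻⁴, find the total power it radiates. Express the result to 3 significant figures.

Wien's law: T = b/λ_max = 2.898×10⁻³/2.041×10⁻⁶ = 1419.89 K.
Area A = 0.206 cm² = 2.06×10⁻⁵ m².
Then P = σAT⁴ = 5.670×10⁻⁸×2.06×10⁻⁵×(1419.89)⁴ = 4.75 W.

P ≈ 4.75 W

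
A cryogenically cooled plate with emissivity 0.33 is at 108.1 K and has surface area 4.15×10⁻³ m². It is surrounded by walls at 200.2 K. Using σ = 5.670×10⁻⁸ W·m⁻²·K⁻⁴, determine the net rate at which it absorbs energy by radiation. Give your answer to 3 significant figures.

Net gain ≈ 0.114 W

Area A = 4.15×10⁻³ m².
Net radiated power P_net = εσA(T⁴ − T₀⁴) = 0.33×5.670×10⁻⁸×4.15×10⁻³×(108.1⁴ − 200.2⁴).
T⁴ − T₀⁴ = 1.36553×10⁸ − 1.60641×10⁹ = -1.46986×10⁹ K⁴, so P_net = -0.114 W — negative, meaning a net gain of 0.114 W.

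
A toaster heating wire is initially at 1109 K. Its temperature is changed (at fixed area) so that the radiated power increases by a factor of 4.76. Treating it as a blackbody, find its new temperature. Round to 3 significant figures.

T₂ ≈ 1.64×10³ K

P ∝ T⁴, so T₂/T₁ = (P₂/P₁)^(1/4) = (4.76)^(1/4) = 1.47707.
T₂ = 1109 × 1.47707 = 1.64×10³ K.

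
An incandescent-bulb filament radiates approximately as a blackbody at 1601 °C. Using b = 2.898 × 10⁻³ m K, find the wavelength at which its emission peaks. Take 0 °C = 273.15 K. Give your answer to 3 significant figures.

λ_max ≈ 1.55×10³ nm

T = 1601 °C + 273.15 = 1874.15 K.
Wien's displacement law: λ_max = b/T = (2.898×10⁻³ m·K)/(1874.15 K) = 1.546×10⁻⁶ m.
That is 1.55×10³ nm, in the infrared range.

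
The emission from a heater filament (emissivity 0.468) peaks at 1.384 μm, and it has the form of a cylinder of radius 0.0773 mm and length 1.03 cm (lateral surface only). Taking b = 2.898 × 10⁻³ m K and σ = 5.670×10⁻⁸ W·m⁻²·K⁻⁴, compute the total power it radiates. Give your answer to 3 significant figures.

Wien's law: T = b/λ_max = 2.898×10⁻³/1.384×10⁻⁶ = 2093.93 K.
Lateral area A = 2πrL = 2π×7.73×10⁻⁵×0.0103 = 5.00261×10⁻⁶ m².
Then P = εσAT⁴ = 0.468×5.670×10⁻⁸×5.00261×10⁻⁶×(2093.93)⁴ = 2.55 W.

P ≈ 2.55 W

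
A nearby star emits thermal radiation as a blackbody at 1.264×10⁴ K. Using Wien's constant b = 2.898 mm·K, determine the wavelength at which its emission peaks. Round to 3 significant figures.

λ_max ≈ 229 nm

Wien's displacement law: λ_max = b/T = (2.898×10⁻³ m·K)/(1.264×10⁴ K) = 2.293×10⁻⁷ m.
That is 229 nm, in the ultraviolet range.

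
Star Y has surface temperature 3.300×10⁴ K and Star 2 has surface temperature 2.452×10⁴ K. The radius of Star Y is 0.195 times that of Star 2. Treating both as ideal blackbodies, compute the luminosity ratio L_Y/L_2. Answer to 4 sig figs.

L ∝ R²T⁴, so L_Y/L_2 = (R_Y/R_2)²(T_Y/T_2)⁴ = (0.195)² × (3.300×10⁴/2.452×10⁴)⁴ = 0.038025 × 3.28076 = 0.1248.

L_Y/L_2 ≈ 0.1248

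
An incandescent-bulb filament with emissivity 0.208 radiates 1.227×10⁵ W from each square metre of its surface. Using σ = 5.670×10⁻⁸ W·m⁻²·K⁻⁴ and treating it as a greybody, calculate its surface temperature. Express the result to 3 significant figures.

I = εσT⁴, so T = (I/εσ)^(1/4) = (1.227×10⁵/(0.208×5.670×10⁻⁸))^(1/4) = 1.80×10³ K.

T ≈ 1.80×10³ K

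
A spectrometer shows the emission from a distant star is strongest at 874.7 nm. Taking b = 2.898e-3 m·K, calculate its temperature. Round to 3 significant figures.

Wien's law gives T = b/λ_max = (2.898×10⁻³ m·K)/(8.747×10⁻⁷ m) = 3.31×10³ K.

T ≈ 3.31×10³ K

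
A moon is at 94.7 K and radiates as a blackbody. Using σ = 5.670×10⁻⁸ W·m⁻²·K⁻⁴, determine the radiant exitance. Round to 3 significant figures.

Stefan–Boltzmann: I = σT⁴ = 5.670×10⁻⁸ × (94.7)⁴ = 4.56 W/m².

I ≈ 4.56 W/m²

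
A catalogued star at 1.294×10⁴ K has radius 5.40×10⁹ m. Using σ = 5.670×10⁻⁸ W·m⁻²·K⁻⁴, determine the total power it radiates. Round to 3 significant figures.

Surface area A = 4πR² = 4π(5.40×10⁹ m)² = 3.66435×10²⁰ m².
P = σAT⁴ = 5.670×10⁻⁸ × 3.66435×10²⁰ × (1.294×10⁴)⁴ = 5.83×10²⁹ W.

P ≈ 5.83×10²⁹ W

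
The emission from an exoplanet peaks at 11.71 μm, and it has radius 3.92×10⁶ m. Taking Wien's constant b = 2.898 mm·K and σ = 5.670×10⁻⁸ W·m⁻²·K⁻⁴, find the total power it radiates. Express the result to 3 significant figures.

Wien's law: T = b/λ_max = 2.898×10⁻³/1.171×10⁻⁵ = 247.481 K.
Surface area A = 4πR² = 4π(3.92×10⁶ m)² = 1.93100×10¹⁴ m².
Then P = σAT⁴ = 5.670×10⁻⁸×1.93100×10¹⁴×(247.481)⁴ = 4.11×10¹⁶ W.

P ≈ 4.11×10¹⁶ W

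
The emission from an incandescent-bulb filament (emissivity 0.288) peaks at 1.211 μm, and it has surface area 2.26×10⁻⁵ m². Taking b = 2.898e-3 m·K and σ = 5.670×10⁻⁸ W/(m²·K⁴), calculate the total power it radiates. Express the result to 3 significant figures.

P ≈ 12.1 W

Wien's law: T = b/λ_max = 2.898×10⁻³/1.211×10⁻⁶ = 2393.06 K.
Area A = 2.26×10⁻⁵ m².
Then P = εσAT⁴ = 0.288×5.670×10⁻⁸×2.26×10⁻⁵×(2393.06)⁴ = 12.1 W.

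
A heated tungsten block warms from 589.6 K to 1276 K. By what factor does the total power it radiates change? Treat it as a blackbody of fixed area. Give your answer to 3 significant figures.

P₂/P₁ ≈ 21.9

P ∝ T⁴, so P₂/P₁ = (T₂/T₁)⁴ = (1276/589.6)⁴ = (2.16418)⁴ = 21.9.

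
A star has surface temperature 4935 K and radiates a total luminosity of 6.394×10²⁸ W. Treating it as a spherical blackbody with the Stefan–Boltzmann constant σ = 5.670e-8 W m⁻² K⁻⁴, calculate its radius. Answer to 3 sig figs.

L = 4πR²σT⁴ ⇒ R = √(L/(4πσT⁴)).
σT⁴ = 3.36304×10⁷ W/m², so R = √(6.394×10²⁸/(4π×3.36304×10⁷)) = 1.23×10¹⁰ m.

R ≈ 1.23×10¹⁰ m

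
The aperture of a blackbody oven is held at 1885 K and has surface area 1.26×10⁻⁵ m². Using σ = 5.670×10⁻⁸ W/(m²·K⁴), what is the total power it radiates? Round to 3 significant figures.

P ≈ 9.02 W

Area A = 1.26×10⁻⁵ m².
P = σAT⁴ = 5.670×10⁻⁸ × 1.26×10⁻⁵ × (1885)⁴ = 9.02 W.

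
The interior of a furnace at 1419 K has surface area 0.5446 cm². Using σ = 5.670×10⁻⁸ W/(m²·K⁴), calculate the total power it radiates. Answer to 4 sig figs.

P ≈ 12.52 W

Area A = 0.5446 cm² = 5.446×10⁻⁵ m².
P = σAT⁴ = 5.670×10⁻⁸ × 5.446×10⁻⁵ × (1419)⁴ = 12.52 W.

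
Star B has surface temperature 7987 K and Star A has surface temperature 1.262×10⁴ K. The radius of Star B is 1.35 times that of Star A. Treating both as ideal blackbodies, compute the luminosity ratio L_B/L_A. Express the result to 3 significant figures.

L ∝ R²T⁴, so L_B/L_A = (R_B/R_A)²(T_B/T_A)⁴ = (1.35)² × (7987/1.262×10⁴)⁴ = 1.8225 × 0.160434 = 0.292.

L_B/L_A ≈ 0.292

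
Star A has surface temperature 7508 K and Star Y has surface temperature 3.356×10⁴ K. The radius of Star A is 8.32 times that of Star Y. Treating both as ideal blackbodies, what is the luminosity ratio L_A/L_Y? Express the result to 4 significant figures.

L ∝ R²T⁴, so L_A/L_Y = (R_A/R_Y)²(T_A/T_Y)⁴ = (8.32)² × (7508/3.356×10⁴)⁴ = 69.2224 × 2.50501×10⁻³ = 0.1734.

L_A/L_Y ≈ 0.1734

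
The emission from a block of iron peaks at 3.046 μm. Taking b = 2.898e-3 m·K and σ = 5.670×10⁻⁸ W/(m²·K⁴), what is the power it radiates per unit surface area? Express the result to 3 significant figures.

Wien's law: T = b/λ_max = 2.898×10⁻³/3.046×10⁻⁶ = 951.412 K.
Then I = σT⁴ = 5.670×10⁻⁸×(951.412)⁴ = 4.65×10⁴ W/m².

I ≈ 4.65×10⁴ W/m²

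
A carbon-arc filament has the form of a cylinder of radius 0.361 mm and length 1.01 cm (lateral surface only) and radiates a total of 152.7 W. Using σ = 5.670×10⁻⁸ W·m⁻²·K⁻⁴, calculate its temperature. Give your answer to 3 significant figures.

T ≈ 3.29×10³ K

Lateral area A = 2πrL = 2π×3.61×10⁻⁴×0.0101 = 2.29091×10⁻⁵ m².
P = σAT⁴ ⇒ T = (P/(σA))^(1/4) = (152.7/(5.670×10⁻⁸×2.29091×10⁻⁵))^(1/4) = 3.29×10³ K.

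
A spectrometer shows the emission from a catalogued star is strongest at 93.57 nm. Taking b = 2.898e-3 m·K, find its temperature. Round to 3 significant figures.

T ≈ 3.10×10⁴ K

Wien's law gives T = b/λ_max = (2.898×10⁻³ m·K)/(9.357×10⁻⁸ m) = 3.10×10⁴ K.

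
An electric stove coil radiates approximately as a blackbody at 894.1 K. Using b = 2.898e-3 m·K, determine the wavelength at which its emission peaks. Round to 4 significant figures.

Wien's displacement law: λ_max = b/T = (2.898×10⁻³ m·K)/(894.1 K) = 3.2412×10⁻⁶ m.
That is 3.241 μm, in the infrared range.

λ_max ≈ 3.241 μm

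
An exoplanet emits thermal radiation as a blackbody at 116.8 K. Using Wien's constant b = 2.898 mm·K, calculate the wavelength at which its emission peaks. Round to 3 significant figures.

λ_max ≈ 24.8 μm

Wien's displacement law: λ_max = b/T = (2.898×10⁻³ m·K)/(116.8 K) = 2.481×10⁻⁵ m.
That is 24.8 μm, in the infrared range.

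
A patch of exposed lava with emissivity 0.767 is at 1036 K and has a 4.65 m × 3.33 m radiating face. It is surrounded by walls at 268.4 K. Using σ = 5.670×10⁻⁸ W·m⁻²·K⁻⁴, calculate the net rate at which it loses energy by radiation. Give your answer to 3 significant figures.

Net loss ≈ 7.72×10⁵ W

Area A = 4.65 × 3.33 = 15.4845 m².
Net radiated power P_net = εσA(T⁴ − T₀⁴) = 0.767×5.670×10⁻⁸×15.4845×(1036⁴ − 268.4⁴).
T⁴ − T₀⁴ = 1.15196×10¹² − 5.18955×10⁹ = 1.14677×10¹² K⁴, so P_net = 7.72×10⁵ W.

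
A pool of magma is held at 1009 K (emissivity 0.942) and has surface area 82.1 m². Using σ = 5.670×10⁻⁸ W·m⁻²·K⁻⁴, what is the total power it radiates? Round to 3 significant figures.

Area A = 82.1 m².
P = εσAT⁴ = 0.942 × 5.670×10⁻⁸ × 82.1 × (1009)⁴ = 4.55×10⁶ W.

P ≈ 4.55×10⁶ W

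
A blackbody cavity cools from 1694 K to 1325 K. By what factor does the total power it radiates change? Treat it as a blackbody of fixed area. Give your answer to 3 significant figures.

P ∝ T⁴, so P₂/P₁ = (T₂/T₁)⁴ = (1325/1694)⁴ = (0.782172)⁴ = 0.374.

P₂/P₁ ≈ 0.374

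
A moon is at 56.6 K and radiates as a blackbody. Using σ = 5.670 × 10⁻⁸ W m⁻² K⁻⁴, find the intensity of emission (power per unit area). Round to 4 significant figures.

Stefan–Boltzmann: I = σT⁴ = 5.670×10⁻⁸ × (56.6)⁴ = 0.5819 W/m².

I ≈ 0.5819 W/m²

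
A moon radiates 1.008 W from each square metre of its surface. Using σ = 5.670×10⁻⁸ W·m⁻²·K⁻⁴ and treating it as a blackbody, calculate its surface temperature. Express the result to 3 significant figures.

I = σT⁴, so T = (I/σ)^(1/4) = (1.008/(5.670×10⁻⁸))^(1/4) = 64.9 K.

T ≈ 64.9 K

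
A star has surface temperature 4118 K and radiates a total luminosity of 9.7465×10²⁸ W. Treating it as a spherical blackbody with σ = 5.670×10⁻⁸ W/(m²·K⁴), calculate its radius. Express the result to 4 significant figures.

R ≈ 2.181×10¹⁰ m

L = 4πR²σT⁴ ⇒ R = √(L/(4πσT⁴)).
σT⁴ = 1.63053×10⁷ W/m², so R = √(9.7465×10²⁸/(4π×1.63053×10⁷)) = 2.181×10¹⁰ m.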